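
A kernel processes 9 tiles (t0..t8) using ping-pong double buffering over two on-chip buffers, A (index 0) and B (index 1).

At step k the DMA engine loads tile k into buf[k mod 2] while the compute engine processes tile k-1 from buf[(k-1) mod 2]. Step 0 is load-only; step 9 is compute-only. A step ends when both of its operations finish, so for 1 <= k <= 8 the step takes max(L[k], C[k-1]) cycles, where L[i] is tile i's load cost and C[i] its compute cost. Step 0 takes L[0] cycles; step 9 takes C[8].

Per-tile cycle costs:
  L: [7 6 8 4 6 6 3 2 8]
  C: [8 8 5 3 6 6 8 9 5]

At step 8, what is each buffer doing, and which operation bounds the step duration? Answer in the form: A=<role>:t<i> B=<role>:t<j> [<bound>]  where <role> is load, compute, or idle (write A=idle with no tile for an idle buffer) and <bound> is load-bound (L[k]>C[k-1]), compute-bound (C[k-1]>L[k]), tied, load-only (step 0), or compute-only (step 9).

step 8: A=load:t8 B=compute:t7 [compute-bound]

[0] DMA t0→A (7c) ∥ CU idle ⇒ 7c, clock 7
[1] DMA t1→B (6c) ∥ CU A:t0 (8c) ⇒ 8c, clock 15
[2] DMA t2→A (8c) ∥ CU B:t1 (8c) ⇒ 8c, clock 23
[3] DMA t3→B (4c) ∥ CU A:t2 (5c) ⇒ 5c, clock 28
[4] DMA t4→A (6c) ∥ CU B:t3 (3c) ⇒ 6c, clock 34
[5] DMA t5→B (6c) ∥ CU A:t4 (6c) ⇒ 6c, clock 40
[6] DMA t6→A (3c) ∥ CU B:t5 (6c) ⇒ 6c, clock 46
[7] DMA t7→B (2c) ∥ CU A:t6 (8c) ⇒ 8c, clock 54
[8] DMA t8→A (8c) ∥ CU B:t7 (9c) ⇒ 9c, clock 63
[9] DMA idle ∥ CU A:t8 (5c) ⇒ 5c, clock 68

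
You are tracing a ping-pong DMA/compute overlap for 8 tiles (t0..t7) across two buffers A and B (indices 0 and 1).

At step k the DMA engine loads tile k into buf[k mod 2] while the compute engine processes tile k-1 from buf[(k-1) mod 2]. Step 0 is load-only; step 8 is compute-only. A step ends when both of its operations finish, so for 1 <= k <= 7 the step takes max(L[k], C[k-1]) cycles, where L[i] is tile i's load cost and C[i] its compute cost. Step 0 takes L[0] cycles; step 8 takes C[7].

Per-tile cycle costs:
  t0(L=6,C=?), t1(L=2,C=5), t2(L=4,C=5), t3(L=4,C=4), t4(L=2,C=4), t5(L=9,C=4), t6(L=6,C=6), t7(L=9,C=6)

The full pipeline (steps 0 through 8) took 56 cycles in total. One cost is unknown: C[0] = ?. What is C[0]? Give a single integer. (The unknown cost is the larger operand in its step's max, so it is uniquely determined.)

C[0] = 6

step 0 → dur = L[0]=6 = 6
step 1 → dur = max(L[1]=2, C[0]=?) = C[0]  (unknown; binding)
step 2 → dur = max(L[2]=4, C[1]=5) = 5
step 3 → dur = max(L[3]=4, C[2]=5) = 5
step 4 → dur = max(L[4]=2, C[3]=4) = 4
step 5 → dur = max(L[5]=9, C[4]=4) = 9
step 6 → dur = max(L[6]=6, C[5]=4) = 6
step 7 → dur = max(L[7]=9, C[6]=6) = 9
step 8 → dur = C[7]=6 = 6
sum of known step durations = 50
dur[1] = total - known = 56 - 50 = 6
C[0] is the binding max in step 1, so C[0] = dur[1] = 6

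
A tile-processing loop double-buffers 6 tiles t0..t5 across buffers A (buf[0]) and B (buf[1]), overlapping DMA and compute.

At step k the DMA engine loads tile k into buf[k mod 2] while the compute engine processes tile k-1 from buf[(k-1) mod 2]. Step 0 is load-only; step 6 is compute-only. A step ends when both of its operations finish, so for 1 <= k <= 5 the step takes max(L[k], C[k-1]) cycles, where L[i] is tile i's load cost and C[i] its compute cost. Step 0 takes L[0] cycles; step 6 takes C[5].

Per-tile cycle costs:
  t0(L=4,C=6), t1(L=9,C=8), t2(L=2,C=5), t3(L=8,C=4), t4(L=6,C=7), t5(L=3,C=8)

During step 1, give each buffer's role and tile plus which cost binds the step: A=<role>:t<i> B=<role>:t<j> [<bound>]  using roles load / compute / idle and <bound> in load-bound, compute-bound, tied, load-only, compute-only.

[0] DMA t0→A (4c) ∥ CU idle ⇒ 4c, clock 4
[1] DMA t1→B (9c) ∥ CU A:t0 (6c) ⇒ 9c, clock 13
[2] DMA t2→A (2c) ∥ CU B:t1 (8c) ⇒ 8c, clock 21
[3] DMA t3→B (8c) ∥ CU A:t2 (5c) ⇒ 8c, clock 29
[4] DMA t4→A (6c) ∥ CU B:t3 (4c) ⇒ 6c, clock 35
[5] DMA t5→B (3c) ∥ CU A:t4 (7c) ⇒ 7c, clock 42
[6] DMA idle ∥ CU B:t5 (8c) ⇒ 8c, clock 50

step 1: A=compute:t0 B=load:t1 [load-bound]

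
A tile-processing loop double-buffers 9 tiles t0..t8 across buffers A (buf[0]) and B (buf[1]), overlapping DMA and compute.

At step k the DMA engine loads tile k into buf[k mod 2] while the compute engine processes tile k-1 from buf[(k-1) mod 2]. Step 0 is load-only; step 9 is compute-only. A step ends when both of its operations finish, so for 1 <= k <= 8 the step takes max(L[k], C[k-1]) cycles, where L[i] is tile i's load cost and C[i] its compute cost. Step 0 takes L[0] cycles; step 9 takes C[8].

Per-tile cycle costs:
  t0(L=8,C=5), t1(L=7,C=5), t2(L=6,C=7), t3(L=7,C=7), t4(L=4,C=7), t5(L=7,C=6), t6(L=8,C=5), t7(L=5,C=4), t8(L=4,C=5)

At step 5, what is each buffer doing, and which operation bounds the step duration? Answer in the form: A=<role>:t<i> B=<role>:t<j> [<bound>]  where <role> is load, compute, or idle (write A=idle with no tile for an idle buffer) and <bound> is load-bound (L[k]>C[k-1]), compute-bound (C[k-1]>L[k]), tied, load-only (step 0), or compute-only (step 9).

step 5: A=compute:t4 B=load:t5 [tied]

  0. 8=8c; end=8; A:t0 B:-
  1. max(7,5)=7c; end=15; A:t0 B:t1
  2. max(6,5)=6c; end=21; A:t2 B:t1
  3. max(7,7)=7c; end=28; A:t2 B:t3
  4. max(4,7)=7c; end=35; A:t4 B:t3
  5. max(7,7)=7c; end=42; A:t4 B:t5
  6. max(8,6)=8c; end=50; A:t6 B:t5
  7. max(5,5)=5c; end=55; A:t6 B:t7
  8. max(4,4)=4c; end=59; A:t8 B:t7
  9. 5=5c; end=64; A:t8 B:t7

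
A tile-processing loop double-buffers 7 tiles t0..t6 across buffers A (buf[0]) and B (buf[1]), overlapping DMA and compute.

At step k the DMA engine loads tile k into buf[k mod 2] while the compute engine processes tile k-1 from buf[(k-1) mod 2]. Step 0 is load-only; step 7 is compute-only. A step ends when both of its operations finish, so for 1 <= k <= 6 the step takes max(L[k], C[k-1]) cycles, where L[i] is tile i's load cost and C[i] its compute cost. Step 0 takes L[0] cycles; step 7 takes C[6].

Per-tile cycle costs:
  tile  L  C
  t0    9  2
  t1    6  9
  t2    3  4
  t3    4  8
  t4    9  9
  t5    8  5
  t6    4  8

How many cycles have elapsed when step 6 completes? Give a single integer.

k=0 load=t0/9c comp=- wait=9 total=9
k=1 load=t1/6c comp=t0/2c wait=6 total=15
k=2 load=t2/3c comp=t1/9c wait=9 total=24
k=3 load=t3/4c comp=t2/4c wait=4 total=28
k=4 load=t4/9c comp=t3/8c wait=9 total=37
k=5 load=t5/8c comp=t4/9c wait=9 total=46
k=6 load=t6/4c comp=t5/5c wait=5 total=51
k=7 load=- comp=t6/8c wait=8 total=59

end_cycle[6] = 51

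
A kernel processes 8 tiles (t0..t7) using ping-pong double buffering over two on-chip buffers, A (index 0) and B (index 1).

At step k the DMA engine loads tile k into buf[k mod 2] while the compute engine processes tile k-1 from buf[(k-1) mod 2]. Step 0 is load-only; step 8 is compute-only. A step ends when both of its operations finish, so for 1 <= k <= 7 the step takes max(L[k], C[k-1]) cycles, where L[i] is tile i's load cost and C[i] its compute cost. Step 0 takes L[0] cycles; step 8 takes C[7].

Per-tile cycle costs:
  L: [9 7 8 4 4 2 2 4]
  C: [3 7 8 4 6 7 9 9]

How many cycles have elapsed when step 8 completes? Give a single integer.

k=0 load=t0/9c comp=- wait=9 total=9
k=1 load=t1/7c comp=t0/3c wait=7 total=16
k=2 load=t2/8c comp=t1/7c wait=8 total=24
k=3 load=t3/4c comp=t2/8c wait=8 total=32
k=4 load=t4/4c comp=t3/4c wait=4 total=36
k=5 load=t5/2c comp=t4/6c wait=6 total=42
k=6 load=t6/2c comp=t5/7c wait=7 total=49
k=7 load=t7/4c comp=t6/9c wait=9 total=58
k=8 load=- comp=t7/9c wait=9 total=67

end_cycle[8] = 67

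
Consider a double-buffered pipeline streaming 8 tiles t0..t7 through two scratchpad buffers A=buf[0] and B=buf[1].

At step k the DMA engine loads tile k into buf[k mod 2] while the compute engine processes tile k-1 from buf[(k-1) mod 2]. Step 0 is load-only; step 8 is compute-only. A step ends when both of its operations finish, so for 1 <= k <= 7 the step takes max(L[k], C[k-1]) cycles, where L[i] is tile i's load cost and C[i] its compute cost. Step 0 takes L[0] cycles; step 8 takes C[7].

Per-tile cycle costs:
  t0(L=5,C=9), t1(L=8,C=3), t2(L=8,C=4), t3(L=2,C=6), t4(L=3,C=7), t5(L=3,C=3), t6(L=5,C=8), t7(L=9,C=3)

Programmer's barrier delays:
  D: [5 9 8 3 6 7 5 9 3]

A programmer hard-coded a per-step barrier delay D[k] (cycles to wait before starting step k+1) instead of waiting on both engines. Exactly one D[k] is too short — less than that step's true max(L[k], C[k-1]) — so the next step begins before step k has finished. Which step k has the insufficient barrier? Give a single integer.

[0] required=L[0]=5=5 vs D=5 ok
[1] required=max(L[1]=8,C[0]=9)=9 vs D=9 ok
[2] required=max(L[2]=8,C[1]=3)=8 vs D=8 ok
[3] required=max(L[3]=2,C[2]=4)=4 vs D=3 SHORT
[4] required=max(L[4]=3,C[3]=6)=6 vs D=6 ok
[5] required=max(L[5]=3,C[4]=7)=7 vs D=7 ok
[6] required=max(L[6]=5,C[5]=3)=5 vs D=5 ok
[7] required=max(L[7]=9,C[6]=8)=9 vs D=9 ok
[8] required=C[7]=3=3 vs D=3 ok

hazard at step 3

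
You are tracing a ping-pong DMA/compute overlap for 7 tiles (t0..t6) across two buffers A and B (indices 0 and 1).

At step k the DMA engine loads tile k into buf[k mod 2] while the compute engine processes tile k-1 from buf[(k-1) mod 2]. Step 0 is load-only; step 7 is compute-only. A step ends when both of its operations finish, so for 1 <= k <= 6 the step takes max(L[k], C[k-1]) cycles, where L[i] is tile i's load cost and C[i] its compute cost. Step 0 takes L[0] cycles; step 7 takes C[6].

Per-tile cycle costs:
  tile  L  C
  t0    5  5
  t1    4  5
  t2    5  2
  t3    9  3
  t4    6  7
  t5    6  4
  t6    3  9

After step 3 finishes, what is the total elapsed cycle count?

k=0 load=t0/5c comp=- wait=5 total=5
k=1 load=t1/4c comp=t0/5c wait=5 total=10
k=2 load=t2/5c comp=t1/5c wait=5 total=15
k=3 load=t3/9c comp=t2/2c wait=9 total=24
k=4 load=t4/6c comp=t3/3c wait=6 total=30
k=5 load=t5/6c comp=t4/7c wait=7 total=37
k=6 load=t6/3c comp=t5/4c wait=4 total=41
k=7 load=- comp=t6/9c wait=9 total=50

end_cycle[3] = 24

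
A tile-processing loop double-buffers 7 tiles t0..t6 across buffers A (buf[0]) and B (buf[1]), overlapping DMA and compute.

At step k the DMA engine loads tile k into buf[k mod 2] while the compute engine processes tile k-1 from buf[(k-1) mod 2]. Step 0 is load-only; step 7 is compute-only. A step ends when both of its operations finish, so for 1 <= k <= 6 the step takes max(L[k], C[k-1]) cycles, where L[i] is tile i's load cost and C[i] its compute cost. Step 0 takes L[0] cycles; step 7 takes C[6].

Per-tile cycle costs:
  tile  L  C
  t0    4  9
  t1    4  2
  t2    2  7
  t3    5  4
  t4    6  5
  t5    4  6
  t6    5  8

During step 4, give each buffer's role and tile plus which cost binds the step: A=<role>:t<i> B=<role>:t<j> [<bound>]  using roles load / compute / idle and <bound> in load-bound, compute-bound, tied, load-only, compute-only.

step 0: L[0]=4 → dur=4, Σ=4 | A=load:t0 B=idle [load-only]
step 1: L[1]=4 C[0]=9 → dur=9, Σ=13 | A=compute:t0 B=load:t1 [compute-bound]
step 2: L[2]=2 C[1]=2 → dur=2, Σ=15 | A=load:t2 B=compute:t1 [tied]
step 3: L[3]=5 C[2]=7 → dur=7, Σ=22 | A=compute:t2 B=load:t3 [compute-bound]
step 4: L[4]=6 C[3]=4 → dur=6, Σ=28 | A=load:t4 B=compute:t3 [load-bound]
step 5: L[5]=4 C[4]=5 → dur=5, Σ=33 | A=compute:t4 B=load:t5 [compute-bound]
step 6: L[6]=5 C[5]=6 → dur=6, Σ=39 | A=load:t6 B=compute:t5 [compute-bound]
step 7: C[6]=8 → dur=8, Σ=47 | A=compute:t6 B=idle [compute-only]

step 4: A=load:t4 B=compute:t3 [load-bound]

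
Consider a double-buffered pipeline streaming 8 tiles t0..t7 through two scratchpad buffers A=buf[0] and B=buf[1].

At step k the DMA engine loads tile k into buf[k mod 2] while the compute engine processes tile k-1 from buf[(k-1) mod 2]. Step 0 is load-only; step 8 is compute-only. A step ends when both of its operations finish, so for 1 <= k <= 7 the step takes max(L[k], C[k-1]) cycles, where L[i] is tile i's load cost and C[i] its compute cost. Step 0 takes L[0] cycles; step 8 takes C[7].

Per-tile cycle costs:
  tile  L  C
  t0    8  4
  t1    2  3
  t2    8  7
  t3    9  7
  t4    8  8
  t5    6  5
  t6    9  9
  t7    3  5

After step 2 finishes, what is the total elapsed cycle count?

[0] DMA t0→A (8c) ∥ CU idle ⇒ 8c, clock 8
[1] DMA t1→B (2c) ∥ CU A:t0 (4c) ⇒ 4c, clock 12
[2] DMA t2→A (8c) ∥ CU B:t1 (3c) ⇒ 8c, clock 20
[3] DMA t3→B (9c) ∥ CU A:t2 (7c) ⇒ 9c, clock 29
[4] DMA t4→A (8c) ∥ CU B:t3 (7c) ⇒ 8c, clock 37
[5] DMA t5→B (6c) ∥ CU A:t4 (8c) ⇒ 8c, clock 45
[6] DMA t6→A (9c) ∥ CU B:t5 (5c) ⇒ 9c, clock 54
[7] DMA t7→B (3c) ∥ CU A:t6 (9c) ⇒ 9c, clock 63
[8] DMA idle ∥ CU B:t7 (5c) ⇒ 5c, clock 68

end_cycle[2] = 20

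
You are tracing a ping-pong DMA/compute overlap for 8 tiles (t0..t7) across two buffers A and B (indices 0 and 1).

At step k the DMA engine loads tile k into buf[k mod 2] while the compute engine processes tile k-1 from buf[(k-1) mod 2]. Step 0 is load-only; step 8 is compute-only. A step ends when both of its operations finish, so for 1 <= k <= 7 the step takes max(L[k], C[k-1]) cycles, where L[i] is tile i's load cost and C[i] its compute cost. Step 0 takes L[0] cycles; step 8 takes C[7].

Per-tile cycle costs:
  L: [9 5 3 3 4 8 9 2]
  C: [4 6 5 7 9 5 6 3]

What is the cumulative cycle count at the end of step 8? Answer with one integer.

end_cycle[8] = 59

k=0 load=t0/9c comp=- wait=9 total=9
k=1 load=t1/5c comp=t0/4c wait=5 total=14
k=2 load=t2/3c comp=t1/6c wait=6 total=20
k=3 load=t3/3c comp=t2/5c wait=5 total=25
k=4 load=t4/4c comp=t3/7c wait=7 total=32
k=5 load=t5/8c comp=t4/9c wait=9 total=41
k=6 load=t6/9c comp=t5/5c wait=9 total=50
k=7 load=t7/2c comp=t6/6c wait=6 total=56
k=8 load=- comp=t7/3c wait=3 total=59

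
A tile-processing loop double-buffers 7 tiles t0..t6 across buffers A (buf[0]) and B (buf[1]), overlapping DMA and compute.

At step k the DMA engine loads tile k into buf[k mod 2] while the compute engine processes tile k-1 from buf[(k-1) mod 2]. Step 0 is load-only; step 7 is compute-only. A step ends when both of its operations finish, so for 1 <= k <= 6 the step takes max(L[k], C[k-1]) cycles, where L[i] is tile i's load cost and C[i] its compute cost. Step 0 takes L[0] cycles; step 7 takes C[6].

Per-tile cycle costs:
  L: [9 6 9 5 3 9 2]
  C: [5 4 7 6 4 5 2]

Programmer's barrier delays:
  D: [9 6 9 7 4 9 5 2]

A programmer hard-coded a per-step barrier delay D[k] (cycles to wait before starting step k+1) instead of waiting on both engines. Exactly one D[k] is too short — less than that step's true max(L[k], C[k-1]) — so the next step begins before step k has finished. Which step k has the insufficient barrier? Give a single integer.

[0] required=L[0]=9=9 vs D=9 ok
[1] required=max(L[1]=6,C[0]=5)=6 vs D=6 ok
[2] required=max(L[2]=9,C[1]=4)=9 vs D=9 ok
[3] required=max(L[3]=5,C[2]=7)=7 vs D=7 ok
[4] required=max(L[4]=3,C[3]=6)=6 vs D=4 SHORT
[5] required=max(L[5]=9,C[4]=4)=9 vs D=9 ok
[6] required=max(L[6]=2,C[5]=5)=5 vs D=5 ok
[7] required=C[6]=2=2 vs D=2 ok

hazard at step 4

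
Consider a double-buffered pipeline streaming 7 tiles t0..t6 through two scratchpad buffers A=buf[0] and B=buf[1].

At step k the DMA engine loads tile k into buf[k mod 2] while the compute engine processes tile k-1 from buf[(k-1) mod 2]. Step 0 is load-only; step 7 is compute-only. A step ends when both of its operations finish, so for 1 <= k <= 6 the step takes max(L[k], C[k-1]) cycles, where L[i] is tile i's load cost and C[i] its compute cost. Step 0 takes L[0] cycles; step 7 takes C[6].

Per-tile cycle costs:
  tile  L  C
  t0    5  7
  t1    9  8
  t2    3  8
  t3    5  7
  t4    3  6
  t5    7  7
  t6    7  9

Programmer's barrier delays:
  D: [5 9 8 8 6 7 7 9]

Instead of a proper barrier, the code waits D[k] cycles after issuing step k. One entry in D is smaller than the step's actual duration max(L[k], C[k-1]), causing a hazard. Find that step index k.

[0] required=L[0]=5=5 vs D=5 ok
[1] required=max(L[1]=9,C[0]=7)=9 vs D=9 ok
[2] required=max(L[2]=3,C[1]=8)=8 vs D=8 ok
[3] required=max(L[3]=5,C[2]=8)=8 vs D=8 ok
[4] required=max(L[4]=3,C[3]=7)=7 vs D=6 SHORT
[5] required=max(L[5]=7,C[4]=6)=7 vs D=7 ok
[6] required=max(L[6]=7,C[5]=7)=7 vs D=7 ok
[7] required=C[6]=9=9 vs D=9 ok

hazard at step 4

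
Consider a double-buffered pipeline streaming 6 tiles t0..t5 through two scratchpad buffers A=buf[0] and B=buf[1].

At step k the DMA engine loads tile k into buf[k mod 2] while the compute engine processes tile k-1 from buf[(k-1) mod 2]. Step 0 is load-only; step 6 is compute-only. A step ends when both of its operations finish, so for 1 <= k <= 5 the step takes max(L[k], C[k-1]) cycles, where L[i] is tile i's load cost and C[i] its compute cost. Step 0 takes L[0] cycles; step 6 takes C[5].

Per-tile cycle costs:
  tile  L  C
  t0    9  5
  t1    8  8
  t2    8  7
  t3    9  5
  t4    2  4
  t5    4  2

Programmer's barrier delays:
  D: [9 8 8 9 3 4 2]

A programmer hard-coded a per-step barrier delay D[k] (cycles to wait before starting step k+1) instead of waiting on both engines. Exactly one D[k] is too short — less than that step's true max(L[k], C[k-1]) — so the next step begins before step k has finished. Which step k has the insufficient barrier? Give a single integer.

step 0: need L[0]=9 = 9; D[0]=9 ok
step 1: need max(L[1]=8,C[0]=5) = 8; D[1]=8 ok
step 2: need max(L[2]=8,C[1]=8) = 8; D[2]=8 ok
step 3: need max(L[3]=9,C[2]=7) = 9; D[3]=9 ok
step 4: need max(L[4]=2,C[3]=5) = 5; D[4]=3 SHORT
step 5: need max(L[5]=4,C[4]=4) = 4; D[5]=4 ok
step 6: need C[5]=2 = 2; D[6]=2 ok

hazard at step 4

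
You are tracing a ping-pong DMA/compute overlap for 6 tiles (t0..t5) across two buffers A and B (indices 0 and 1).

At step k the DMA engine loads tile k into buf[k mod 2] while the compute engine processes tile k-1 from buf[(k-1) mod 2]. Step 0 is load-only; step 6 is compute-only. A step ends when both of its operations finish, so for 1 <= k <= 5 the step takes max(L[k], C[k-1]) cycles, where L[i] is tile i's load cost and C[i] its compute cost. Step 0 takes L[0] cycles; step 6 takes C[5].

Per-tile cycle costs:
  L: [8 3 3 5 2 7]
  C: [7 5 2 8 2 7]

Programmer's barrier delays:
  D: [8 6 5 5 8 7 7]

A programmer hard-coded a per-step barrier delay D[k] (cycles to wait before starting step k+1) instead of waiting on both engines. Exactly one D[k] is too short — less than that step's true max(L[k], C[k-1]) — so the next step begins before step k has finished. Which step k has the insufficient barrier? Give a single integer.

hazard at step 1

step 0: need L[0]=8 = 8; D[0]=8 ok
step 1: need max(L[1]=3,C[0]=7) = 7; D[1]=6 SHORT
step 2: need max(L[2]=3,C[1]=5) = 5; D[2]=5 ok
step 3: need max(L[3]=5,C[2]=2) = 5; D[3]=5 ok
step 4: need max(L[4]=2,C[3]=8) = 8; D[4]=8 ok
step 5: need max(L[5]=7,C[4]=2) = 7; D[5]=7 ok
step 6: need C[5]=7 = 7; D[6]=7 ok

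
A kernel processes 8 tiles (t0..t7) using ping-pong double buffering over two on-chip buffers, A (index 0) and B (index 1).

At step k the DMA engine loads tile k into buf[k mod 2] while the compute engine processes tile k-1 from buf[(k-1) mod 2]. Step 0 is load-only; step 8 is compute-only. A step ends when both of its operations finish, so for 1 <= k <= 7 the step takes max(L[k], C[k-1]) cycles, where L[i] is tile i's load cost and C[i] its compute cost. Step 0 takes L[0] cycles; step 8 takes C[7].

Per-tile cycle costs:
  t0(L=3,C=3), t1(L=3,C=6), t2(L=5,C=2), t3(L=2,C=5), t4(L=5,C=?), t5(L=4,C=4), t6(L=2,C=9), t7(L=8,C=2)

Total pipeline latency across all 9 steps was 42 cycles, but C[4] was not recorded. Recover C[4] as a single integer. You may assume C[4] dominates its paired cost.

step 0: dur = L[0]=3 = 3
step 1: dur = max(L[1]=3, C[0]=3) = 3
step 2: dur = max(L[2]=5, C[1]=6) = 6
step 3: dur = max(L[3]=2, C[2]=2) = 2
step 4: dur = max(L[4]=5, C[3]=5) = 5
step 5: dur = max(L[5]=4, C[4]=?) = C[4]  (unknown; binding)
step 6: dur = max(L[6]=2, C[5]=4) = 4
step 7: dur = max(L[7]=8, C[6]=9) = 9
step 8: dur = C[7]=2 = 2
sum of known step durations = 34
dur[5] = total - known = 42 - 34 = 8
C[4] is the binding max in step 5, so C[4] = dur[5] = 8

C[4] = 8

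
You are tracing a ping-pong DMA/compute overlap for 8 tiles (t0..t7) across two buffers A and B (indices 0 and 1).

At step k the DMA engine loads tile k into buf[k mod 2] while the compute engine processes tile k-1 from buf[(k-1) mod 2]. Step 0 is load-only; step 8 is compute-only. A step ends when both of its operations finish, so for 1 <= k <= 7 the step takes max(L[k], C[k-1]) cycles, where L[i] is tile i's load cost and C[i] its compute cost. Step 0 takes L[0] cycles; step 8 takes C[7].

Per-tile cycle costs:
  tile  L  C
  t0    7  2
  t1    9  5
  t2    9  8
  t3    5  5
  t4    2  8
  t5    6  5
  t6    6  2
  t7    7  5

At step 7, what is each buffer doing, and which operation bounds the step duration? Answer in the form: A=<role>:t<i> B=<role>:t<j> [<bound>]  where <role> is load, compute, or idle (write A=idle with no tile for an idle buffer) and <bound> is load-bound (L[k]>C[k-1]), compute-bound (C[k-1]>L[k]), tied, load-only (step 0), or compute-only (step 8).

k=0 load=t0/7c comp=- wait=7 total=7
k=1 load=t1/9c comp=t0/2c wait=9 total=16
k=2 load=t2/9c comp=t1/5c wait=9 total=25
k=3 load=t3/5c comp=t2/8c wait=8 total=33
k=4 load=t4/2c comp=t3/5c wait=5 total=38
k=5 load=t5/6c comp=t4/8c wait=8 total=46
k=6 load=t6/6c comp=t5/5c wait=6 total=52
k=7 load=t7/7c comp=t6/2c wait=7 total=59
k=8 load=- comp=t7/5c wait=5 total=64

step 7: A=compute:t6 B=load:t7 [load-bound]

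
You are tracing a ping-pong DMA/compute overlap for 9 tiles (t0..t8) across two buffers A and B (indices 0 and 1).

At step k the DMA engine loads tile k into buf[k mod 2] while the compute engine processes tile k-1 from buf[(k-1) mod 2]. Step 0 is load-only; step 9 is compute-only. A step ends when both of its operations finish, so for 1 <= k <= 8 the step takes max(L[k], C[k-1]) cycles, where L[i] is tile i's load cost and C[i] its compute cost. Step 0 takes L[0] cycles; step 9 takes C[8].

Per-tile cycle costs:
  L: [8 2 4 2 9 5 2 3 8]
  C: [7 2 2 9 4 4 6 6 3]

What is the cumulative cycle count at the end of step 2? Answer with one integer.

end_cycle[2] = 19

step 0: L[0]=8 → dur=8, Σ=8 | A=load:t0 B=idle [load-only]
step 1: L[1]=2 C[0]=7 → dur=7, Σ=15 | A=compute:t0 B=load:t1 [compute-bound]
step 2: L[2]=4 C[1]=2 → dur=4, Σ=19 | A=load:t2 B=compute:t1 [load-bound]
step 3: L[3]=2 C[2]=2 → dur=2, Σ=21 | A=compute:t2 B=load:t3 [tied]
step 4: L[4]=9 C[3]=9 → dur=9, Σ=30 | A=load:t4 B=compute:t3 [tied]
step 5: L[5]=5 C[4]=4 → dur=5, Σ=35 | A=compute:t4 B=load:t5 [load-bound]
step 6: L[6]=2 C[5]=4 → dur=4, Σ=39 | A=load:t6 B=compute:t5 [compute-bound]
step 7: L[7]=3 C[6]=6 → dur=6, Σ=45 | A=compute:t6 B=load:t7 [compute-bound]
step 8: L[8]=8 C[7]=6 → dur=8, Σ=53 | A=load:t8 B=compute:t7 [load-bound]
step 9: C[8]=3 → dur=3, Σ=56 | A=compute:t8 B=idle [compute-only]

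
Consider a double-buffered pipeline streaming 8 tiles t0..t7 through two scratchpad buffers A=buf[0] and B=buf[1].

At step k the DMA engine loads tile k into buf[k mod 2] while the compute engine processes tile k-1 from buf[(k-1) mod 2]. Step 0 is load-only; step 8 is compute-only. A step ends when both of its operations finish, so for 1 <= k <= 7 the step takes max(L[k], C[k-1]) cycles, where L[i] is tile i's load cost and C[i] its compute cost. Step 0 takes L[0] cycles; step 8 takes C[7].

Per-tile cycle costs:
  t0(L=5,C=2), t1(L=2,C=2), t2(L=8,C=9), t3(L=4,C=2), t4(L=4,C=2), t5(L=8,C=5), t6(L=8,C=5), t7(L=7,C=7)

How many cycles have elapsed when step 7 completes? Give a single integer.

k=0 load=t0/5c comp=- wait=5 total=5
k=1 load=t1/2c comp=t0/2c wait=2 total=7
k=2 load=t2/8c comp=t1/2c wait=8 total=15
k=3 load=t3/4c comp=t2/9c wait=9 total=24
k=4 load=t4/4c comp=t3/2c wait=4 total=28
k=5 load=t5/8c comp=t4/2c wait=8 total=36
k=6 load=t6/8c comp=t5/5c wait=8 total=44
k=7 load=t7/7c comp=t6/5c wait=7 total=51
k=8 load=- comp=t7/7c wait=7 total=58

end_cycle[7] = 51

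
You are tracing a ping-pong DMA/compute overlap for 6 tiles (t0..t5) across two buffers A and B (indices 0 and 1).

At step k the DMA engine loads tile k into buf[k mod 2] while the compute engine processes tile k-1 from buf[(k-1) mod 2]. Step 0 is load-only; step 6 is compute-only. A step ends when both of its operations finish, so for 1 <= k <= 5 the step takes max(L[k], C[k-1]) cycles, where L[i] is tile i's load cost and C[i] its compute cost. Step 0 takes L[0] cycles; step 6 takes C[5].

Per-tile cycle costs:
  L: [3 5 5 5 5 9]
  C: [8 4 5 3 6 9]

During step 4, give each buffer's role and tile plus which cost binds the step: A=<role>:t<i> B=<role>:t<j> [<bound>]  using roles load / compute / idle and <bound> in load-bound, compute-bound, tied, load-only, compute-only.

step 0: L[0]=3 → dur=3, Σ=3 | A=load:t0 B=idle [load-only]
step 1: L[1]=5 C[0]=8 → dur=8, Σ=11 | A=compute:t0 B=load:t1 [compute-bound]
step 2: L[2]=5 C[1]=4 → dur=5, Σ=16 | A=load:t2 B=compute:t1 [load-bound]
step 3: L[3]=5 C[2]=5 → dur=5, Σ=21 | A=compute:t2 B=load:t3 [tied]
step 4: L[4]=5 C[3]=3 → dur=5, Σ=26 | A=load:t4 B=compute:t3 [load-bound]
step 5: L[5]=9 C[4]=6 → dur=9, Σ=35 | A=compute:t4 B=load:t5 [load-bound]
step 6: C[5]=9 → dur=9, Σ=44 | A=idle B=compute:t5 [compute-only]

step 4: A=load:t4 B=compute:t3 [load-bound]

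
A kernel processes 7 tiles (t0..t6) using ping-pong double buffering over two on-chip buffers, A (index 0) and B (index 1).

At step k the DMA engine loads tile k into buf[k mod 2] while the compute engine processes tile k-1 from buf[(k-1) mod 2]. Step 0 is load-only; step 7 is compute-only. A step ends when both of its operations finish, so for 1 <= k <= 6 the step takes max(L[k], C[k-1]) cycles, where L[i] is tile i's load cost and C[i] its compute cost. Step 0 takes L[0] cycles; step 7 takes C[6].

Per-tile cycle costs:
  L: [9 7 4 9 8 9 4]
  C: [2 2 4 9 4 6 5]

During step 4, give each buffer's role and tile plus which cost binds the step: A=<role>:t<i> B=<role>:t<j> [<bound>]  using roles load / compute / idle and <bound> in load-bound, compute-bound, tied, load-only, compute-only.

  0. 9=9c; end=9; A:t0 B:-
  1. max(7,2)=7c; end=16; A:t0 B:t1
  2. max(4,2)=4c; end=20; A:t2 B:t1
  3. max(9,4)=9c; end=29; A:t2 B:t3
  4. max(8,9)=9c; end=38; A:t4 B:t3
  5. max(9,4)=9c; end=47; A:t4 B:t5
  6. max(4,6)=6c; end=53; A:t6 B:t5
  7. 5=5c; end=58; A:t6 B:t5

step 4: A=load:t4 B=compute:t3 [compute-bound]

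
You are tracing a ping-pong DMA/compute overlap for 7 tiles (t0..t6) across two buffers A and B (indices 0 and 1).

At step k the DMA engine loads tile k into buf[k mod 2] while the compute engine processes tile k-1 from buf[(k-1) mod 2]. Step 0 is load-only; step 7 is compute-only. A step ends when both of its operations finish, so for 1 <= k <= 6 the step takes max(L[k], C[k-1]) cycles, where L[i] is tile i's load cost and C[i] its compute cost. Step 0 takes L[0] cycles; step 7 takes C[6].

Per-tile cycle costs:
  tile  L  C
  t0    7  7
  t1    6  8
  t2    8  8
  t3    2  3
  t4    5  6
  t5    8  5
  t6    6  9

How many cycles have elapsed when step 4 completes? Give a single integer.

step 0: L[0]=7 → dur=7, Σ=7 | A=load:t0 B=idle [load-only]
step 1: L[1]=6 C[0]=7 → dur=7, Σ=14 | A=compute:t0 B=load:t1 [compute-bound]
step 2: L[2]=8 C[1]=8 → dur=8, Σ=22 | A=load:t2 B=compute:t1 [tied]
step 3: L[3]=2 C[2]=8 → dur=8, Σ=30 | A=compute:t2 B=load:t3 [compute-bound]
step 4: L[4]=5 C[3]=3 → dur=5, Σ=35 | A=load:t4 B=compute:t3 [load-bound]
step 5: L[5]=8 C[4]=6 → dur=8, Σ=43 | A=compute:t4 B=load:t5 [load-bound]
step 6: L[6]=6 C[5]=5 → dur=6, Σ=49 | A=load:t6 B=compute:t5 [load-bound]
step 7: C[6]=9 → dur=9, Σ=58 | A=compute:t6 B=idle [compute-only]

end_cycle[4] = 35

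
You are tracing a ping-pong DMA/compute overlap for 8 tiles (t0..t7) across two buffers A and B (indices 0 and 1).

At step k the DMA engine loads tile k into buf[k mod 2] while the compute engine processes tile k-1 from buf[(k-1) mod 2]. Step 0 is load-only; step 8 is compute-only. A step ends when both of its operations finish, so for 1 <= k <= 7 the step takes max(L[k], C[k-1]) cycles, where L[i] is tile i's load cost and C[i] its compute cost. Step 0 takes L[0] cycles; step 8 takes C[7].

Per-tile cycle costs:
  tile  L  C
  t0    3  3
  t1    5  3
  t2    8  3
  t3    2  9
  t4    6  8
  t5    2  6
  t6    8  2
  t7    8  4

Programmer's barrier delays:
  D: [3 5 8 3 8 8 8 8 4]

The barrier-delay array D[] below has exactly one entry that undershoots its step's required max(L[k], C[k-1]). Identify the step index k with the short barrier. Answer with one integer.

hazard at step 4

step 0: need L[0]=3 = 3; D[0]=3 ok
step 1: need max(L[1]=5,C[0]=3) = 5; D[1]=5 ok
step 2: need max(L[2]=8,C[1]=3) = 8; D[2]=8 ok
step 3: need max(L[3]=2,C[2]=3) = 3; D[3]=3 ok
step 4: need max(L[4]=6,C[3]=9) = 9; D[4]=8 SHORT
step 5: need max(L[5]=2,C[4]=8) = 8; D[5]=8 ok
step 6: need max(L[6]=8,C[5]=6) = 8; D[6]=8 ok
step 7: need max(L[7]=8,C[6]=2) = 8; D[7]=8 ok
step 8: need C[7]=4 = 4; D[8]=4 ok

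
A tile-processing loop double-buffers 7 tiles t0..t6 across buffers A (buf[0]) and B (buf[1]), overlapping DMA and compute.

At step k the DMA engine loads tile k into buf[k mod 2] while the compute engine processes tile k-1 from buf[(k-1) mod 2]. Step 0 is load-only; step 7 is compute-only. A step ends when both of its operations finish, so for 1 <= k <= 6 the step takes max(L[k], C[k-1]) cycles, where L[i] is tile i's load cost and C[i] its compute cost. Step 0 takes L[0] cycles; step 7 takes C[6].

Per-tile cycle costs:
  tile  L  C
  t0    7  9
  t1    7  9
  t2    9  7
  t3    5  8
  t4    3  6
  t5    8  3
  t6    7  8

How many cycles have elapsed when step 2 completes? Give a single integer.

[0] DMA t0→A (7c) ∥ CU idle ⇒ 7c, clock 7
[1] DMA t1→B (7c) ∥ CU A:t0 (9c) ⇒ 9c, clock 16
[2] DMA t2→A (9c) ∥ CU B:t1 (9c) ⇒ 9c, clock 25
[3] DMA t3→B (5c) ∥ CU A:t2 (7c) ⇒ 7c, clock 32
[4] DMA t4→A (3c) ∥ CU B:t3 (8c) ⇒ 8c, clock 40
[5] DMA t5→B (8c) ∥ CU A:t4 (6c) ⇒ 8c, clock 48
[6] DMA t6→A (7c) ∥ CU B:t5 (3c) ⇒ 7c, clock 55
[7] DMA idle ∥ CU A:t6 (8c) ⇒ 8c, clock 63

end_cycle[2] = 25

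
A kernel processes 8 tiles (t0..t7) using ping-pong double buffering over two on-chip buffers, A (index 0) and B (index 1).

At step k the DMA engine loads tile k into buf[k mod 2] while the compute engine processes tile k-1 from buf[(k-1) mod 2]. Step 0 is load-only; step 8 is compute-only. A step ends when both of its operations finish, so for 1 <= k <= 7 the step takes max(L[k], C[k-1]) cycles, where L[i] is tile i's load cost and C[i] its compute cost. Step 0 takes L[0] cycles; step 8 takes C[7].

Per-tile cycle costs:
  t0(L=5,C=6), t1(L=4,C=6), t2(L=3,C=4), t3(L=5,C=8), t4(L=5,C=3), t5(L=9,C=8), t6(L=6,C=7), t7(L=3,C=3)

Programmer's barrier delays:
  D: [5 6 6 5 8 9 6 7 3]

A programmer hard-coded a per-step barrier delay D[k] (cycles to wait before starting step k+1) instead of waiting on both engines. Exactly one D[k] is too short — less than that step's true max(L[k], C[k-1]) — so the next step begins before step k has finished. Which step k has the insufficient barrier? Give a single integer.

k=0 barrier L[0]=5→5c, D[0]=5 ok
k=1 barrier max(L[1]=4,C[0]=6)→6c, D[1]=6 ok
k=2 barrier max(L[2]=3,C[1]=6)→6c, D[2]=6 ok
k=3 barrier max(L[3]=5,C[2]=4)→5c, D[3]=5 ok
k=4 barrier max(L[4]=5,C[3]=8)→8c, D[4]=8 ok
k=5 barrier max(L[5]=9,C[4]=3)→9c, D[5]=9 ok
k=6 barrier max(L[6]=6,C[5]=8)→8c, D[6]=6 SHORT
k=7 barrier max(L[7]=3,C[6]=7)→7c, D[7]=7 ok
k=8 barrier C[7]=3→3c, D[8]=3 ok

hazard at step 6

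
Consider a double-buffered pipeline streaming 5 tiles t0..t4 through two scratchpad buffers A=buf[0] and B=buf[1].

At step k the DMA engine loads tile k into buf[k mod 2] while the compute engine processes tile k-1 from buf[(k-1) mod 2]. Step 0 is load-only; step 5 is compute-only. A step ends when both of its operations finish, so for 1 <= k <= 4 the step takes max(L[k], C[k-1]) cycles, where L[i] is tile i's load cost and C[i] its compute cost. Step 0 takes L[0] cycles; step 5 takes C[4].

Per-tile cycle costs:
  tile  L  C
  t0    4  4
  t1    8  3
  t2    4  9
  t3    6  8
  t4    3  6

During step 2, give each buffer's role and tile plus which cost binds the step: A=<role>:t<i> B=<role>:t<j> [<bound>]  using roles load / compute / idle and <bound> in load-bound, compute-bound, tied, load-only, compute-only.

step 0: L[0]=4 → dur=4, Σ=4 | A=load:t0 B=idle [load-only]
step 1: L[1]=8 C[0]=4 → dur=8, Σ=12 | A=compute:t0 B=load:t1 [load-bound]
step 2: L[2]=4 C[1]=3 → dur=4, Σ=16 | A=load:t2 B=compute:t1 [load-bound]
step 3: L[3]=6 C[2]=9 → dur=9, Σ=25 | A=compute:t2 B=load:t3 [compute-bound]
step 4: L[4]=3 C[3]=8 → dur=8, Σ=33 | A=load:t4 B=compute:t3 [compute-bound]
step 5: C[4]=6 → dur=6, Σ=39 | A=compute:t4 B=idle [compute-only]

step 2: A=load:t2 B=compute:t1 [load-bound]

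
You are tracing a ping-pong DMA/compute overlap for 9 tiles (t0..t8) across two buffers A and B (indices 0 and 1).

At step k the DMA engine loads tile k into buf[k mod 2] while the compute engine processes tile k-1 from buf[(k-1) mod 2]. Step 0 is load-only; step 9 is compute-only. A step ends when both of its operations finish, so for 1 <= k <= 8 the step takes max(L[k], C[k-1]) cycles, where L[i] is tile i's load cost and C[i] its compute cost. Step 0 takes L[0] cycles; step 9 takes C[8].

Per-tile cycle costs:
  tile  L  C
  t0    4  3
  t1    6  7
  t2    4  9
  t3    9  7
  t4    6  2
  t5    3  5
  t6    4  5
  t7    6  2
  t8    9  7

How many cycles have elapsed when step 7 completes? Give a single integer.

end_cycle[7] = 47

step 0: L[0]=4 → dur=4, Σ=4 | A=load:t0 B=idle [load-only]
step 1: L[1]=6 C[0]=3 → dur=6, Σ=10 | A=compute:t0 B=load:t1 [load-bound]
step 2: L[2]=4 C[1]=7 → dur=7, Σ=17 | A=load:t2 B=compute:t1 [compute-bound]
step 3: L[3]=9 C[2]=9 → dur=9, Σ=26 | A=compute:t2 B=load:t3 [tied]
step 4: L[4]=6 C[3]=7 → dur=7, Σ=33 | A=load:t4 B=compute:t3 [compute-bound]
step 5: L[5]=3 C[4]=2 → dur=3, Σ=36 | A=compute:t4 B=load:t5 [load-bound]
step 6: L[6]=4 C[5]=5 → dur=5, Σ=41 | A=load:t6 B=compute:t5 [compute-bound]
step 7: L[7]=6 C[6]=5 → dur=6, Σ=47 | A=compute:t6 B=load:t7 [load-bound]
step 8: L[8]=9 C[7]=2 → dur=9, Σ=56 | A=load:t8 B=compute:t7 [load-bound]
step 9: C[8]=7 → dur=7, Σ=63 | A=compute:t8 B=idle [compute-only]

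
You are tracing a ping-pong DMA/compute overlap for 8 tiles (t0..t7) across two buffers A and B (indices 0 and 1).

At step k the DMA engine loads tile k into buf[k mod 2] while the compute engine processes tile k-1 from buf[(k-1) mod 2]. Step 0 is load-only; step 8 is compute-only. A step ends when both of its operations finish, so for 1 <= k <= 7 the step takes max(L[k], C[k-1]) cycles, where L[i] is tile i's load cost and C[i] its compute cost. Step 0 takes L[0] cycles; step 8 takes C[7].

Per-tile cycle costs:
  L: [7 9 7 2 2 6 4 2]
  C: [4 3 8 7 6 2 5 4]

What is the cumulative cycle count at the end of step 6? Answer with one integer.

end_cycle[6] = 48

k=0 load=t0/7c comp=- wait=7 total=7
k=1 load=t1/9c comp=t0/4c wait=9 total=16
k=2 load=t2/7c comp=t1/3c wait=7 total=23
k=3 load=t3/2c comp=t2/8c wait=8 total=31
k=4 load=t4/2c comp=t3/7c wait=7 total=38
k=5 load=t5/6c comp=t4/6c wait=6 total=44
k=6 load=t6/4c comp=t5/2c wait=4 total=48
k=7 load=t7/2c comp=t6/5c wait=5 total=53
k=8 load=- comp=t7/4c wait=4 total=57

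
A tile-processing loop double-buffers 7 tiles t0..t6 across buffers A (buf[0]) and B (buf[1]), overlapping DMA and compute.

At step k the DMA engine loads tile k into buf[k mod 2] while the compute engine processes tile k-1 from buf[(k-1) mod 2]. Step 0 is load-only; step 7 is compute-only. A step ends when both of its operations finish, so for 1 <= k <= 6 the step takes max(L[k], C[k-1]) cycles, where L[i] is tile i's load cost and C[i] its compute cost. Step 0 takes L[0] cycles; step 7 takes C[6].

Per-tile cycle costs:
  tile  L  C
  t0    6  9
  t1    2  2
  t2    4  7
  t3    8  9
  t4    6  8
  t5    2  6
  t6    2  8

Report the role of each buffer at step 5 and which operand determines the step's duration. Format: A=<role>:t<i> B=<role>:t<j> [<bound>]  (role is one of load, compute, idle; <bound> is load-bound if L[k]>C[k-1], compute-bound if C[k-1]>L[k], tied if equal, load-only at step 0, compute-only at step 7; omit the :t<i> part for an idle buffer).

k=0 load=t0/6c comp=- wait=6 total=6
k=1 load=t1/2c comp=t0/9c wait=9 total=15
k=2 load=t2/4c comp=t1/2c wait=4 total=19
k=3 load=t3/8c comp=t2/7c wait=8 total=27
k=4 load=t4/6c comp=t3/9c wait=9 total=36
k=5 load=t5/2c comp=t4/8c wait=8 total=44
k=6 load=t6/2c comp=t5/6c wait=6 total=50
k=7 load=- comp=t6/8c wait=8 total=58

step 5: A=compute:t4 B=load:t5 [compute-bound]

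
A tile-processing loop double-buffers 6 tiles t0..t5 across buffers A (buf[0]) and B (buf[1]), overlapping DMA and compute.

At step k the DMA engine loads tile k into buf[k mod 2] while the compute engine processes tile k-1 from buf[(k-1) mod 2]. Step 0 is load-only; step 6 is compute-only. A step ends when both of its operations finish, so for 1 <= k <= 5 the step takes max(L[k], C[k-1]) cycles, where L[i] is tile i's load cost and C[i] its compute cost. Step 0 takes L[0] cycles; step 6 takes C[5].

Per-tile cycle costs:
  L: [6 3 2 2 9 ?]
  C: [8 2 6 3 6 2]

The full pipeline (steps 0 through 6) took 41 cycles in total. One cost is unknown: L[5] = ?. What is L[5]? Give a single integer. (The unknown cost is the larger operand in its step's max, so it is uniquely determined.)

L[5] = 8

step 0 → dur = L[0]=6 = 6
step 1 → dur = max(L[1]=3, C[0]=8) = 8
step 2 → dur = max(L[2]=2, C[1]=2) = 2
step 3 → dur = max(L[3]=2, C[2]=6) = 6
step 4 → dur = max(L[4]=9, C[3]=3) = 9
step 5 → dur = max(L[5]=?, C[4]=6) = L[5]  (unknown; binding)
step 6 → dur = C[5]=2 = 2
sum of known step durations = 33
dur[5] = total - known = 41 - 33 = 8
L[5] is the binding max in step 5, so L[5] = dur[5] = 8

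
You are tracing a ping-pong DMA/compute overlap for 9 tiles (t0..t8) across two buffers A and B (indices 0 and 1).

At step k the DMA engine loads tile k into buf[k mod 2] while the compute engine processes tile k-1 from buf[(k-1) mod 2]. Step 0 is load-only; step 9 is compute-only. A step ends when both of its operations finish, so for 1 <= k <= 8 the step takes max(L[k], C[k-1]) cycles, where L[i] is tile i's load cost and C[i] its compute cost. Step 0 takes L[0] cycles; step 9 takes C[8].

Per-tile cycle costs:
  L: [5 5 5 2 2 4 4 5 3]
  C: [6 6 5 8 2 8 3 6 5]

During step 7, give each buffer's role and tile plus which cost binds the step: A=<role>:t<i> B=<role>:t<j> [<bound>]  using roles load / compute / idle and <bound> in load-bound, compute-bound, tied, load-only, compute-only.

step 7: A=compute:t6 B=load:t7 [load-bound]

  0. 5=5c; end=5; A:t0 B:-
  1. max(5,6)=6c; end=11; A:t0 B:t1
  2. max(5,6)=6c; end=17; A:t2 B:t1
  3. max(2,5)=5c; end=22; A:t2 B:t3
  4. max(2,8)=8c; end=30; A:t4 B:t3
  5. max(4,2)=4c; end=34; A:t4 B:t5
  6. max(4,8)=8c; end=42; A:t6 B:t5
  7. max(5,3)=5c; end=47; A:t6 B:t7
  8. max(3,6)=6c; end=53; A:t8 B:t7
  9. 5=5c; end=58; A:t8 B:t7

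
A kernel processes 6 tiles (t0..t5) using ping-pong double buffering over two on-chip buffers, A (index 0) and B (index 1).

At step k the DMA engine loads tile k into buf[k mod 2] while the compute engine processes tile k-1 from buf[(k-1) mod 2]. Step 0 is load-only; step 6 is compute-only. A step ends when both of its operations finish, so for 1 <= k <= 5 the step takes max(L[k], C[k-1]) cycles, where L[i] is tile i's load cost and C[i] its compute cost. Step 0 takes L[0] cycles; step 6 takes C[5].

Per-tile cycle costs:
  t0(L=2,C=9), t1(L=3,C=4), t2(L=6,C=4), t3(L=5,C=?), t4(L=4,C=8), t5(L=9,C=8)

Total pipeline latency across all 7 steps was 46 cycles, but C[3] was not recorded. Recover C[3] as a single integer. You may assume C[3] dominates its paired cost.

step 0 = dur = L[0]=2 = 2
step 1 = dur = max(L[1]=3, C[0]=9) = 9
step 2 = dur = max(L[2]=6, C[1]=4) = 6
step 3 = dur = max(L[3]=5, C[2]=4) = 5
step 4 = dur = max(L[4]=4, C[3]=?) = C[3]  (unknown; binding)
step 5 = dur = max(L[5]=9, C[4]=8) = 9
step 6 = dur = C[5]=8 = 8
sum of known step durations = 39
dur[4] = total - known = 46 - 39 = 7
C[3] is the binding max in step 4, so C[3] = dur[4] = 7

C[3] = 7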